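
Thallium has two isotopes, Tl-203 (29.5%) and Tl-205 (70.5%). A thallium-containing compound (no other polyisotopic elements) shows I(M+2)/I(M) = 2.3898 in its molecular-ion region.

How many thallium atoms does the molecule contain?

With n Tl atoms, P(M+2)/P(M) = C(n,1)·p^(n−1)q / p^n = n·q/p = n · 0.705/0.295.
n = 2.3898 × 0.295/0.705 = 1.00 ≈ 1

1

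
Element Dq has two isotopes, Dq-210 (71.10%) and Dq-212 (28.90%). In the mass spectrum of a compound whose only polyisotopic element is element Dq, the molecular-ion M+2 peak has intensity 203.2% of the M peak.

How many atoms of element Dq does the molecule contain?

For n independent Dq atoms, I(M+2)/I(M) = n · (abundance Dq-212) / (abundance Dq-210) = n · 0.2890/0.7110.
n = 2.032 × 0.7110/0.2890 = 5.00 ≈ 5

5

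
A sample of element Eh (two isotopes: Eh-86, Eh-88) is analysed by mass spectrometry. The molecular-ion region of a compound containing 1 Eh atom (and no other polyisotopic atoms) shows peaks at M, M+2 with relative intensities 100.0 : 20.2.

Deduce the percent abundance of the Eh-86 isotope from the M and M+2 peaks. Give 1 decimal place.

If p is the fraction of Eh that is Eh-86, then I(M+2)/I(M) = [C(1,1)·p^0·(1−p)] / p^1 = 1·(1−p)/p = 20.2/100.0 = 0.2020
(1−p)/p = 0.2020/1 = 0.2020  ⇒  p = 1/(1 + 0.2020) = 0.8319
Eh-86: 83.2%, Eh-88: 16.8%.

83.2%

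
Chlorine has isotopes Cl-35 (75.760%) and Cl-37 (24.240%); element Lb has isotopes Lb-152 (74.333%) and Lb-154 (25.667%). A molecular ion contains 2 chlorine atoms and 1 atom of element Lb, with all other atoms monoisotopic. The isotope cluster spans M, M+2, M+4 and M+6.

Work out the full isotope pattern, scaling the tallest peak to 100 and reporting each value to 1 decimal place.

Chlorine pattern (n=2): 0.57395776 : 0.36728448 : 0.05875776
Element Lb pattern (n=1): 0.74333 : 0.25667
Convolve the two distributions (both contribute in 2-u steps):
  M: 0.57395776×0.74333 = 0.426640
  M+2: 0.57395776×0.25667 + 0.36728448×0.74333 = 0.420331
  M+4: 0.36728448×0.25667 + 0.05875776×0.74333 = 0.137947
  M+6: 0.05875776×0.25667 = 0.015081
Scale to base peak (0.426640) = 100: 100.0 : 98.5 : 32.3 : 3.5

100.0 : 98.5 : 32.3 : 3.5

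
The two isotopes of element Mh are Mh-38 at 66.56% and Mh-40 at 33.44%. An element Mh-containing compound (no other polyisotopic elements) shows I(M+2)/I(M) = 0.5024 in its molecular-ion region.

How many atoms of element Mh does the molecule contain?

The M+2/M ratio from n Mh atoms is n · q/p = n · 0.3344/0.6656.
n = 0.5024 × 0.6656/0.3344 = 1.00 ≈ 1

1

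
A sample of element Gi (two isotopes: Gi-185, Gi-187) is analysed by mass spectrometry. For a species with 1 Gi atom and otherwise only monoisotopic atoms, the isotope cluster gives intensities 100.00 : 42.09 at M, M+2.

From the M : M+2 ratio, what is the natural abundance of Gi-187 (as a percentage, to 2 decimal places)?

29.62%

If p is the fraction of Gi that is Gi-185, then I(M+2)/I(M) = [C(1,1)·p^0·(1−p)] / p^1 = 1·(1−p)/p = 42.09/100.00 = 0.4209
(1−p)/p = 0.4209/1 = 0.4209  ⇒  p = 1/(1 + 0.4209) = 0.7038
Gi-185: 70.38%, Gi-187: 29.62%.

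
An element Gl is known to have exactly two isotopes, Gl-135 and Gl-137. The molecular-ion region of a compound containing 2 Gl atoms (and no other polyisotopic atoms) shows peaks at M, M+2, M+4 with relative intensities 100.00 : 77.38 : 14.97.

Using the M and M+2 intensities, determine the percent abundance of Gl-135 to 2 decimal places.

Write p for the Gl-135 fraction. I(M+2)/I(M) = [C(2,1)·p^1·(1−p)] / p^2 = 2·(1−p)/p = 77.38/100.00 = 0.7738
(1−p)/p = 0.7738/2 = 0.3869  ⇒  p = 1/(1 + 0.3869) = 0.7210
Gl-135: 72.10%, Gl-137: 27.90%.

72.10%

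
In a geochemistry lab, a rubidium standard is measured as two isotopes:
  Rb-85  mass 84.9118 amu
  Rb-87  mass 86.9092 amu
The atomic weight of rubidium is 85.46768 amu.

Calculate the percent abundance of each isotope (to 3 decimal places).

Rb-85: 72.170%, Rb-87: 27.830%

Writing the weighted mean with unknown fraction x of Rb-85:
84.9118·x + 86.9092·(1 − x) = 85.46768
(84.9118 − 86.9092)·x = 85.46768 − 86.9092
x = -1.44152 / -1.9974 = 0.72170 → 72.170% Rb-85, 27.830% Rb-87.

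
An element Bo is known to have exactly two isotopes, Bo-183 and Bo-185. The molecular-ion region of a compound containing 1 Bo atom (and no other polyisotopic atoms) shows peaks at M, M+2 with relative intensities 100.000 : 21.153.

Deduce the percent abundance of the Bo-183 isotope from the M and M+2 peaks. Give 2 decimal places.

Write p for the Bo-183 fraction. I(M+2)/I(M) = [C(1,1)·p^0·(1−p)] / p^1 = 1·(1−p)/p = 21.153/100.000 = 0.2115
(1−p)/p = 0.2115/1 = 0.2115  ⇒  p = 1/(1 + 0.2115) = 0.8254
Bo-183: 82.54%, Bo-185: 17.46%.

82.54%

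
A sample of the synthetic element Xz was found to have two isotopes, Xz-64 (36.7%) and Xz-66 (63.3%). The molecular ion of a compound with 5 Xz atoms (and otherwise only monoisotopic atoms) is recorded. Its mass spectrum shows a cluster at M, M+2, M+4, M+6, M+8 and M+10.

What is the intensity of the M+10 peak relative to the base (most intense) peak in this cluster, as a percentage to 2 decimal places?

29.75%

Binomial terms of (0.367 + 0.633)^5: M 0.0067, M+2 0.0574, M+4 0.1981, M+6 0.3416, M+8 0.2946, M+10 0.1016 → M+6 is the base peak.
P(M+6) = C(5,3) × 0.367^2 × 0.633^3 = 10 × 0.134689 × 0.25363614 = 0.341620 (base)
P(M+10) = C(5,5) × 0.367^0 × 0.633^5 = 1 × 1.0000 × 0.10162921 = 0.101629
Relative intensity = 0.101629 / 0.341620 × 100 = 29.75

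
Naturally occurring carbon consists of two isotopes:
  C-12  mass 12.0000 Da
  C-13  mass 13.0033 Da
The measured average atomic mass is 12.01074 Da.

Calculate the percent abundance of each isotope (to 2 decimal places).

C-12: 98.93%, C-13: 1.07%

With x = fraction of C-12 (so C-13 is 1 − x):
12.0000·x + 13.0033·(1 − x) = 12.01074
(12.0000 − 13.0033)·x = 12.01074 − 13.0033
x = -0.99256 / -1.0033 = 0.98930 → 98.93% C-12, 1.07% C-13.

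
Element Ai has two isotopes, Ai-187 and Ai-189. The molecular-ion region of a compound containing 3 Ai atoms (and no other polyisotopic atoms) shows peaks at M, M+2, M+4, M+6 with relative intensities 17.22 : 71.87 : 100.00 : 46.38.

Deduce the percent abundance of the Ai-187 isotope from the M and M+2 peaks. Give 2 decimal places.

Write p for the Ai-187 fraction. I(M+2)/I(M) = [C(3,1)·p^2·(1−p)] / p^3 = 3·(1−p)/p = 71.87/17.22 = 4.1736
(1−p)/p = 4.1736/3 = 1.3912  ⇒  p = 1/(1 + 1.3912) = 0.4182
Ai-187: 41.82%, Ai-189: 58.18%.

41.82%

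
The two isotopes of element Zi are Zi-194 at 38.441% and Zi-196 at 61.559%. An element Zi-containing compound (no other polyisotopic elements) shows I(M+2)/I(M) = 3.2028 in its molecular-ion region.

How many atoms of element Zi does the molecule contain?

2

For n independent Zi atoms, I(M+2)/I(M) = n · (abundance Zi-196) / (abundance Zi-194) = n · 0.61559/0.38441.
n = 3.2028 × 0.38441/0.61559 = 2.00 ≈ 2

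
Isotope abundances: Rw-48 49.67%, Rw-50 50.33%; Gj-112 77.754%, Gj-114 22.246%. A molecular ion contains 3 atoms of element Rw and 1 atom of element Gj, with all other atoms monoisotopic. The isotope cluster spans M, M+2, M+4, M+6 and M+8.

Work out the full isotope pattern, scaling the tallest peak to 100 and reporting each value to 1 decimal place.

25.3 : 84.2 : 100.0 : 48.7 : 7.5

Element Rw pattern (n=3): 0.1225413 : 0.37250877 : 0.37745856 : 0.12749137
Element Gj pattern (n=1): 0.77754 : 0.22246
Convolve the two distributions (both contribute in 2-u steps):
  M: 0.1225413×0.77754 = 0.095281
  M+2: 0.1225413×0.22246 + 0.37250877×0.77754 = 0.316901
  M+4: 0.37250877×0.22246 + 0.37745856×0.77754 = 0.376357
  M+6: 0.37745856×0.22246 + 0.12749137×0.77754 = 0.183099
  M+8: 0.12749137×0.22246 = 0.028362
Scale to base peak (0.376357) = 100: 25.3 : 84.2 : 100.0 : 48.7 : 7.5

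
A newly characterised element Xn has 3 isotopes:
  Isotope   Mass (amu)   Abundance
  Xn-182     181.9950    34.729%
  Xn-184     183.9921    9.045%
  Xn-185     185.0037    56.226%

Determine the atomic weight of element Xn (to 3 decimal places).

The abundance-weighted mean is 0.34729 × 181.9950 + 0.09045 × 183.9921 + 0.56226 × 185.0037
= 63.20504 + 16.64209 + 104.02018 = 183.86731 amu

183.867 amu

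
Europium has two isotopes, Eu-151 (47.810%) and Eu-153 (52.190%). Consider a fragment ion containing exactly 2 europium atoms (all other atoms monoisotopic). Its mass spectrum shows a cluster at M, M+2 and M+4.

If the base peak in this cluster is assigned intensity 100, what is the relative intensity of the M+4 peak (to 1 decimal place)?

(0.47810 + 0.52190)^2 gives M 0.2286, M+2 0.4990, M+4 0.2724; the largest is M+2.
P(M+2) = C(2,1) × 0.47810^1 × 0.52190^1 = 2 × 0.4781 × 0.5219 = 0.499041 (base)
P(M+4) = C(2,2) × 0.47810^0 × 0.52190^2 = 1 × 1.0000 × 0.27237961 = 0.272380
Relative intensity = 0.272380 / 0.499041 × 100 = 54.6

54.6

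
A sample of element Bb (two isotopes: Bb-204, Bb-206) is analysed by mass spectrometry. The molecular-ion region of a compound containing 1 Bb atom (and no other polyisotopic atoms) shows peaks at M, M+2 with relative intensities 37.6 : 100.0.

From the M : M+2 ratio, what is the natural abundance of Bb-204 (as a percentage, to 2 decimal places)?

27.33%

Let p = fractional abundance of Bb-204. I(M+2)/I(M) = [C(1,1)·p^0·(1−p)] / p^1 = 1·(1−p)/p = 100.0/37.6 = 2.6596
(1−p)/p = 2.6596/1 = 2.6596  ⇒  p = 1/(1 + 2.6596) = 0.2733
Bb-204: 27.33%, Bb-206: 72.67%.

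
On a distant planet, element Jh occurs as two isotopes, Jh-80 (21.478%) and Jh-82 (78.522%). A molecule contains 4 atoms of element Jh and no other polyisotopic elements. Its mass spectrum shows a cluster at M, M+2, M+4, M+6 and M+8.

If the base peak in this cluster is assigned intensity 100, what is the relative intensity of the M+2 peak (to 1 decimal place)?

(0.21478 + 0.78522)^4 gives M 0.0021, M+2 0.0311, M+4 0.1707, M+6 0.4159, M+8 0.3802; the largest is M+6.
P(M+6) = C(4,3) × 0.21478^1 × 0.78522^3 = 4 × 0.21478 × 0.48414345 = 0.415937 (base)
P(M+2) = C(4,1) × 0.21478^3 × 0.78522^1 = 4 × 0.0099079 × 0.78522 = 0.031120
Relative intensity = 0.031120 / 0.415937 × 100 = 7.5

7.5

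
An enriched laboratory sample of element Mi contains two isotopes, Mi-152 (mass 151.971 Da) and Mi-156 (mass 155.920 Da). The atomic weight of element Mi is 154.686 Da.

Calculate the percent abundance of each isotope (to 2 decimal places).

Mi-152: 31.25%, Mi-156: 68.75%

With x = fraction of Mi-152 (so Mi-156 is 1 − x):
151.971·x + 155.920·(1 − x) = 154.686
(151.971 − 155.920)·x = 154.686 − 155.920
x = -1.234 / -3.949 = 0.31248 → 31.25% Mi-152, 68.75% Mi-156.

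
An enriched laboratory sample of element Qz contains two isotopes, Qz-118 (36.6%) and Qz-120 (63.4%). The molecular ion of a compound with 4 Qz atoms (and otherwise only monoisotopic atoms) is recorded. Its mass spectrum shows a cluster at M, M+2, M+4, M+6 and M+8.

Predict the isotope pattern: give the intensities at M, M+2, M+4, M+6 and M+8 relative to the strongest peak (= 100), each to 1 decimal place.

Expanding (0.366 + 0.634)^4:
P(M) = 0.366^4 = 0.017944
P(M+2) = 4 × 0.366^3 × 0.634^1 = 0.124335
P(M+4) = 6 × 0.366^2 × 0.634^2 = 0.323067
P(M+6) = 4 × 0.366^1 × 0.634^3 = 0.373086
P(M+8) = 0.634^4 = 0.161569
The M+6 peak is largest (0.373086); scaling to 100 gives 4.8 : 33.3 : 86.6 : 100.0 : 43.3.

4.8 : 33.3 : 86.6 : 100.0 : 43.3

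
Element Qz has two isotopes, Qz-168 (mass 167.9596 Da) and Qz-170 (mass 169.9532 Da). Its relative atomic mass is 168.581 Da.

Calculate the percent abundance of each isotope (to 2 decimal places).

Qz-168: 68.83%, Qz-170: 31.17%

Writing the weighted mean with unknown fraction x of Qz-168:
167.9596·x + 169.9532·(1 − x) = 168.581
(167.9596 − 169.9532)·x = 168.581 − 169.9532
x = -1.3722 / -1.9936 = 0.68830 → 68.83% Qz-168, 31.17% Qz-170.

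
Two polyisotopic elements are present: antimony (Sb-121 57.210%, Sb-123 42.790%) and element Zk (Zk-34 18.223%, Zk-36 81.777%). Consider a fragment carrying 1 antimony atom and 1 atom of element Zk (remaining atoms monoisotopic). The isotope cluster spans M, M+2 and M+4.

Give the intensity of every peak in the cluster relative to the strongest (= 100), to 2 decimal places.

Antimony pattern (n=1): 0.5721 : 0.4279
Element Zk pattern (n=1): 0.18223 : 0.81777
Convolve the two distributions (both contribute in 2-u steps):
  M: 0.5721×0.18223 = 0.104254
  M+2: 0.5721×0.81777 + 0.4279×0.18223 = 0.545822
  M+4: 0.4279×0.81777 = 0.349924
Scale to base peak (0.545822) = 100: 19.10 : 100.00 : 64.11

19.10 : 100.00 : 64.11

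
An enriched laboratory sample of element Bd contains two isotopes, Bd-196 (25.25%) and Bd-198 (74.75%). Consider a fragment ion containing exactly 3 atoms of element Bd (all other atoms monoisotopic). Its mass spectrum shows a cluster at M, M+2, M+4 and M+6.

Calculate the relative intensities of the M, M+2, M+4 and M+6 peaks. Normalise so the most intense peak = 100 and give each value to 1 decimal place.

Expanding (0.2525 + 0.7475)^3:
P(M) = 0.2525^3 = 0.016098
P(M+2) = 3 × 0.2525^2 × 0.7475^1 = 0.142973
P(M+4) = 3 × 0.2525^1 × 0.7475^2 = 0.423258
P(M+6) = 0.7475^3 = 0.417670
The M+4 peak is largest (0.423258); scaling to 100 gives 3.8 : 33.8 : 100.0 : 98.7.

3.8 : 33.8 : 100.0 : 98.7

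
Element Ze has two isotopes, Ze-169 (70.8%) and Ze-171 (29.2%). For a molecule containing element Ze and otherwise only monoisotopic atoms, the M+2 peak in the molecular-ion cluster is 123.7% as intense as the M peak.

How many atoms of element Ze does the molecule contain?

3

The M+2/M ratio from n Ze atoms is n · q/p = n · 0.292/0.708.
n = 1.237 × 0.708/0.292 = 3.00 ≈ 3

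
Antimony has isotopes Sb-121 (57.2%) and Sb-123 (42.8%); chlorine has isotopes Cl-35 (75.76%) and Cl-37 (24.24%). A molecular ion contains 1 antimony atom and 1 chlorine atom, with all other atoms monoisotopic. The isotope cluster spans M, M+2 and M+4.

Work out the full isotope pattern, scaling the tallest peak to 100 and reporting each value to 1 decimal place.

Antimony pattern (n=1): 0.5720 : 0.4280
Chlorine pattern (n=1): 0.7576 : 0.2424
Convolve the two distributions (both contribute in 2-u steps):
  M: 0.5720×0.7576 = 0.433347
  M+2: 0.5720×0.2424 + 0.4280×0.7576 = 0.462906
  M+4: 0.4280×0.2424 = 0.103747
Scale to base peak (0.462906) = 100: 93.6 : 100.0 : 22.4

93.6 : 100.0 : 22.4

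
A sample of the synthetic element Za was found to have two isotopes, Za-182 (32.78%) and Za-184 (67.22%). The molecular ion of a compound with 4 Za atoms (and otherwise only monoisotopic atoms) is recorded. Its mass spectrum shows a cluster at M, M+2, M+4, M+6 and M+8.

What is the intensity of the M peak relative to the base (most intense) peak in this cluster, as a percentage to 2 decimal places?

Binomial terms of (0.3278 + 0.6722)^4: M 0.0115, M+2 0.0947, M+4 0.2913, M+6 0.3983, M+8 0.2042 → M+6 is the base peak.
P(M+6) = C(4,3) × 0.3278^1 × 0.6722^3 = 4 × 0.3278 × 0.30373548 = 0.398258 (base)
P(M) = C(4,0) × 0.3278^4 × 0.6722^0 = 1 × 0.01154611 × 1.0000 = 0.011546
Relative intensity = 0.011546 / 0.398258 × 100 = 2.90

2.90%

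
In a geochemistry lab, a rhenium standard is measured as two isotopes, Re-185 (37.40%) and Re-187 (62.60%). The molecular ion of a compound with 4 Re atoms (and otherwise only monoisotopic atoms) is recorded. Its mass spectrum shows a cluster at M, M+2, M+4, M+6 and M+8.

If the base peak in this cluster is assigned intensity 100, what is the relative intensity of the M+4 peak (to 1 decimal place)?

Term probabilities: M 0.0196, M+2 0.1310, M+4 0.3289, M+6 0.3670, M+8 0.1536. Base peak = M+6.
P(M+6) = C(4,3) × 0.3740^1 × 0.6260^3 = 4 × 0.3740 × 0.24531438 = 0.366990 (base)
P(M+4) = C(4,2) × 0.3740^2 × 0.6260^2 = 6 × 0.139876 × 0.391876 = 0.328884
Relative intensity = 0.328884 / 0.366990 × 100 = 89.6

89.6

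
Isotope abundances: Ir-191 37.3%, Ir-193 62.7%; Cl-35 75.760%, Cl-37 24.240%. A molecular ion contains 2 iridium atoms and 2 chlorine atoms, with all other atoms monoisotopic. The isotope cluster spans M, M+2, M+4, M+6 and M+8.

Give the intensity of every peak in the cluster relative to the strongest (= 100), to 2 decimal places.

Iridium pattern (n=2): 0.139129 : 0.467742 : 0.393129
Chlorine pattern (n=2): 0.57395776 : 0.36728448 : 0.05875776
Convolve the two distributions (both contribute in 2-u steps):
  M: 0.139129×0.57395776 = 0.079854
  M+2: 0.139129×0.36728448 + 0.467742×0.57395776 = 0.319564
  M+4: 0.139129×0.05875776 + 0.467742×0.36728448 + 0.393129×0.57395776 = 0.405609
  M+6: 0.467742×0.05875776 + 0.393129×0.36728448 = 0.171874
  M+8: 0.393129×0.05875776 = 0.023099
Scale to base peak (0.405609) = 100: 19.69 : 78.79 : 100.00 : 42.37 : 5.69

19.69 : 78.79 : 100.00 : 42.37 : 5.69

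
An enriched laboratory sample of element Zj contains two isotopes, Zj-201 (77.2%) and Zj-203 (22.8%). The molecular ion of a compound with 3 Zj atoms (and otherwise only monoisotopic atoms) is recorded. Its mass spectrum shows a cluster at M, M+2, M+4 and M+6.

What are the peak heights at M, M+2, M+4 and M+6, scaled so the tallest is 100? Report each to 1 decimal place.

100.0 : 88.6 : 26.2 : 2.6

The 3 Zj atoms are independent, so intensities follow the terms of (0.772 + 0.228)^3.
P(M) = 0.772^3 = 0.460100
P(M+2) = 3 × 0.772^2 × 0.228^1 = 0.407653
P(M+4) = 3 × 0.772^1 × 0.228^2 = 0.120395
P(M+6) = 0.228^3 = 0.011852
The M peak is largest (0.460100); scaling to 100 gives 100.0 : 88.6 : 26.2 : 2.6.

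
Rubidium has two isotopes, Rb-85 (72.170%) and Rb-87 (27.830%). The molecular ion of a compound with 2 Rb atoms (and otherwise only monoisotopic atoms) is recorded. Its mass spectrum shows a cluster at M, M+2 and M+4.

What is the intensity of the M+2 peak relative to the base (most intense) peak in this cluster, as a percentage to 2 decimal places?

77.12%

Term probabilities: M 0.5209, M+2 0.4017, M+4 0.0775. Base peak = M.
P(M) = C(2,0) × 0.72170^2 × 0.27830^0 = 1 × 0.52085089 × 1.0000 = 0.520851 (base)
P(M+2) = C(2,1) × 0.72170^1 × 0.27830^1 = 2 × 0.7217 × 0.2783 = 0.401698
Relative intensity = 0.401698 / 0.520851 × 100 = 77.12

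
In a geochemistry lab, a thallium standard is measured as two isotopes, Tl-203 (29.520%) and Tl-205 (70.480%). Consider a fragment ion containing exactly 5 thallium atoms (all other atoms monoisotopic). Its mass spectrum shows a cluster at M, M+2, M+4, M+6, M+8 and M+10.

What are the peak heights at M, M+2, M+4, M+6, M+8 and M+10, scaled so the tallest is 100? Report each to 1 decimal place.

Expanding (0.29520 + 0.70480)^5:
P(M) = 0.29520^5 = 0.002242
P(M+2) = 5 × 0.29520^4 × 0.70480^1 = 0.026761
P(M+4) = 10 × 0.29520^3 × 0.70480^2 = 0.127785
P(M+6) = 10 × 0.29520^2 × 0.70480^3 = 0.305092
P(M+8) = 5 × 0.29520^1 × 0.70480^4 = 0.364208
P(M+10) = 0.70480^5 = 0.173912
The M+8 peak is largest (0.364208); scaling to 100 gives 0.6 : 7.3 : 35.1 : 83.8 : 100.0 : 47.8.

0.6 : 7.3 : 35.1 : 83.8 : 100.0 : 47.8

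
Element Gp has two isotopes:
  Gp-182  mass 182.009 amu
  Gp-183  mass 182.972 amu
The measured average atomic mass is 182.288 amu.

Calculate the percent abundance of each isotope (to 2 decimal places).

Let x be the fractional abundance of Gp-182; then Gp-183 has abundance 1 − x.
182.009·x + 182.972·(1 − x) = 182.288
(182.009 − 182.972)·x = 182.288 − 182.972
x = -0.684 / -0.963 = 0.71028 → 71.03% Gp-182, 28.97% Gp-183.

Gp-182: 71.03%, Gp-183: 28.97%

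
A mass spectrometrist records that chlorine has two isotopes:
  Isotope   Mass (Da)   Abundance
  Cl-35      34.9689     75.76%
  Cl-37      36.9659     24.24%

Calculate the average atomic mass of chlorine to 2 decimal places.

Average mass = Σ (abundance × isotope mass) = 0.7576 × 34.9689 + 0.2424 × 36.9659
= 26.49244 + 8.96053 = 35.45297 Da

35.45 Da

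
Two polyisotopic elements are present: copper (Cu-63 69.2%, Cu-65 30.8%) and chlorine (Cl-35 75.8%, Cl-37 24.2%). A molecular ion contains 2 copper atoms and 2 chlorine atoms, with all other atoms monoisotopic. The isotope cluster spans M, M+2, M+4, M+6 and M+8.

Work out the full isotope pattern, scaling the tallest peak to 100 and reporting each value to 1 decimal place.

Copper pattern (n=2): 0.478864 : 0.426272 : 0.094864
Chlorine pattern (n=2): 0.574564 : 0.366872 : 0.058564
Convolve the two distributions (both contribute in 2-u steps):
  M: 0.478864×0.574564 = 0.275138
  M+2: 0.478864×0.366872 + 0.426272×0.574564 = 0.420602
  M+4: 0.478864×0.058564 + 0.426272×0.366872 + 0.094864×0.574564 = 0.238937
  M+6: 0.426272×0.058564 + 0.094864×0.366872 = 0.059767
  M+8: 0.094864×0.058564 = 0.005556
Scale to base peak (0.420602) = 100: 65.4 : 100.0 : 56.8 : 14.2 : 1.3

65.4 : 100.0 : 56.8 : 14.2 : 1.3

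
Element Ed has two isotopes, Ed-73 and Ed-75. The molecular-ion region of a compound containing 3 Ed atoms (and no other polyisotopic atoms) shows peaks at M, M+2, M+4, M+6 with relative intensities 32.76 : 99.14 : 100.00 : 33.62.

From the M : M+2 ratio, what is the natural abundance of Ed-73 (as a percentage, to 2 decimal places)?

If p is the fraction of Ed that is Ed-73, then I(M+2)/I(M) = [C(3,1)·p^2·(1−p)] / p^3 = 3·(1−p)/p = 99.14/32.76 = 3.0263
(1−p)/p = 3.0263/3 = 1.0088  ⇒  p = 1/(1 + 1.0088) = 0.4978
Ed-73: 49.78%, Ed-75: 50.22%.

49.78%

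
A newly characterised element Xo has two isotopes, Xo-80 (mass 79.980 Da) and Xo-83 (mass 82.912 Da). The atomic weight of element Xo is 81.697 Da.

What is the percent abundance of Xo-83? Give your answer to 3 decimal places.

58.561%

Let x be the fractional abundance of Xo-80; then Xo-83 has abundance 1 − x.
79.980·x + 82.912·(1 − x) = 81.697
(79.980 − 82.912)·x = 81.697 − 82.912
x = -1.215 / -2.932 = 0.41439 → 41.439% Xo-80, 58.561% Xo-83.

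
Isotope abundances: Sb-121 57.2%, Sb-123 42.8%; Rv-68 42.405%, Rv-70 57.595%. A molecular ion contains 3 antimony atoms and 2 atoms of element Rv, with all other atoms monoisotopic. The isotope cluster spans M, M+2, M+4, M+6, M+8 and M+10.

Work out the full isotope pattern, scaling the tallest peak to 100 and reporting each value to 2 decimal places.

10.39 : 51.56 : 100.00 : 94.81 : 44.03 : 8.03

Antimony pattern (n=3): 0.18714925 : 0.42010426 : 0.31434374 : 0.07840275
Element Rv pattern (n=2): 0.1798184 : 0.4884632 : 0.3317184
Convolve the two distributions (both contribute in 2-u steps):
  M: 0.18714925×0.1798184 = 0.033653
  M+2: 0.18714925×0.4884632 + 0.42010426×0.1798184 = 0.166958
  M+4: 0.18714925×0.3317184 + 0.42010426×0.4884632 + 0.31434374×0.1798184 = 0.323811
  M+6: 0.42010426×0.3317184 + 0.31434374×0.4884632 + 0.07840275×0.1798184 = 0.307000
  M+8: 0.31434374×0.3317184 + 0.07840275×0.4884632 = 0.142570
  M+10: 0.07840275×0.3317184 = 0.026008
Scale to base peak (0.323811) = 100: 10.39 : 51.56 : 100.00 : 94.81 : 44.03 : 8.03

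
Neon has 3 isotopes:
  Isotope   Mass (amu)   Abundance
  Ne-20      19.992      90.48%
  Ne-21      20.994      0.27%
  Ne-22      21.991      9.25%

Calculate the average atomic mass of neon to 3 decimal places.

20.180 amu

Weight each isotope mass by its fractional abundance: 0.9048 × 19.992 + 0.0027 × 20.994 + 0.0925 × 21.991
= 18.0888 + 0.0567 + 2.0342 = 20.1797 amu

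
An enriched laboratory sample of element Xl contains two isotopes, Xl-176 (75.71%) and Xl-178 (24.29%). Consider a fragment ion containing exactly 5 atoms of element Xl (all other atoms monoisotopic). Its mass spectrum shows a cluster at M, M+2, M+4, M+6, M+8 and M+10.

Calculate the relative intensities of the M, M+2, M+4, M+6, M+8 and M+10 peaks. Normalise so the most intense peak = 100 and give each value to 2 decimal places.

62.34 : 100.00 : 64.17 : 20.59 : 3.30 : 0.21

Each Xl atom is independently Xl-176 (p = 0.7571) or Xl-178 (q = 0.2429); the cluster is the binomial expansion (p + q)^5.
P(M) = 0.7571^5 = 0.248752
P(M+2) = 5 × 0.7571^4 × 0.2429^1 = 0.399035
P(M+4) = 10 × 0.7571^3 × 0.2429^2 = 0.256044
P(M+6) = 10 × 0.7571^2 × 0.2429^3 = 0.082146
P(M+8) = 5 × 0.7571^1 × 0.2429^4 = 0.013178
P(M+10) = 0.2429^5 = 0.000846
The M+2 peak is largest (0.399035); scaling to 100 gives 62.34 : 100.00 : 64.17 : 20.59 : 3.30 : 0.21.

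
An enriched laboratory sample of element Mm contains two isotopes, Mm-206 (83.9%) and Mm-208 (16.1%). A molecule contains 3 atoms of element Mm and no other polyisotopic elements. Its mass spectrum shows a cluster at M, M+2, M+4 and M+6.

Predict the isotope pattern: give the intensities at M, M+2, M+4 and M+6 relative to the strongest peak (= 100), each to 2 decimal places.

100.00 : 57.57 : 11.05 : 0.71

Each Mm atom is independently Mm-206 (p = 0.839) or Mm-208 (q = 0.161); the cluster is the binomial expansion (p + q)^3.
P(M) = 0.839^3 = 0.590590
P(M+2) = 3 × 0.839^2 × 0.161^1 = 0.339994
P(M+4) = 3 × 0.839^1 × 0.161^2 = 0.065243
P(M+6) = 0.161^3 = 0.004173
The M peak is largest (0.590590); scaling to 100 gives 100.00 : 57.57 : 11.05 : 0.71.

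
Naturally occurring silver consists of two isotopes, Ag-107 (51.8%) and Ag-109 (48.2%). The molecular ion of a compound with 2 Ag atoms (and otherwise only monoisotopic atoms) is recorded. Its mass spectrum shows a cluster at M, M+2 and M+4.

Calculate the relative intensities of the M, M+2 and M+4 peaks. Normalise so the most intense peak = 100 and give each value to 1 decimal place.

53.7 : 100.0 : 46.5

Expanding (0.518 + 0.482)^2:
P(M) = 0.518^2 = 0.268324
P(M+2) = 2 × 0.518^1 × 0.482^1 = 0.499352
P(M+4) = 0.482^2 = 0.232324
The M+2 peak is largest (0.499352); scaling to 100 gives 53.7 : 100.0 : 46.5.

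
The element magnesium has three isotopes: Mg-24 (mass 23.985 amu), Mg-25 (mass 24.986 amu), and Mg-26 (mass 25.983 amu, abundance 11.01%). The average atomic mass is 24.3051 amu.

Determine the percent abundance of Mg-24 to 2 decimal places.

78.99%

The remaining 88.99% is split between Mg-24 (fraction x) and Mg-25 (fraction 0.8899 − x).
Substituting: 23.985x + 24.986(0.8899 − x) = 21.4443717
(23.985 − 24.986)x = -0.7906697  ⇒  x = 0.78988, y = 0.10002
Mg-24: 78.99%, Mg-25: 10.00%.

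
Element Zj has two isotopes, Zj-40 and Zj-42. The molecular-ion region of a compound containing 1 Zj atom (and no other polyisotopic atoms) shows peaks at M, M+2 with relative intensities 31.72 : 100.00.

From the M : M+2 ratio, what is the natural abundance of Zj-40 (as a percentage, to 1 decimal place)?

Let p = fractional abundance of Zj-40. I(M+2)/I(M) = [C(1,1)·p^0·(1−p)] / p^1 = 1·(1−p)/p = 100.00/31.72 = 3.1526
(1−p)/p = 3.1526/1 = 3.1526  ⇒  p = 1/(1 + 3.1526) = 0.2408
Zj-40: 24.1%, Zj-42: 75.9%.

24.1%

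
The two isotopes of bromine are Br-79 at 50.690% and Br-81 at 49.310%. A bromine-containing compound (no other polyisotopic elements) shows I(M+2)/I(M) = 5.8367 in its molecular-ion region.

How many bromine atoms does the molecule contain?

The M+2/M ratio from n Br atoms is n · q/p = n · 0.49310/0.50690.
n = 5.8367 × 0.50690/0.49310 = 6.00 ≈ 6

6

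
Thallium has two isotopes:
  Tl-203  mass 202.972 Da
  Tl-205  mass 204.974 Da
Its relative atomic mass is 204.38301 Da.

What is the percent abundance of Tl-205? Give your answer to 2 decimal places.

70.48%

Let x be the fractional abundance of Tl-203; then Tl-205 has abundance 1 − x.
202.972·x + 204.974·(1 − x) = 204.38301
(202.972 − 204.974)·x = 204.38301 − 204.974
x = -0.59099 / -2.002 = 0.29520 → 29.52% Tl-203, 70.48% Tl-205.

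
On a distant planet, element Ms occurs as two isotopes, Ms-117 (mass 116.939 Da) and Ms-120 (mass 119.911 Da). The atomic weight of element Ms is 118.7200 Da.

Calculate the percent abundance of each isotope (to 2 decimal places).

Ms-117: 40.07%, Ms-120: 59.93%

With x = fraction of Ms-117 (so Ms-120 is 1 − x):
116.939·x + 119.911·(1 − x) = 118.7200
(116.939 − 119.911)·x = 118.7200 − 119.911
x = -1.1910 / -2.972 = 0.40074 → 40.07% Ms-117, 59.93% Ms-120.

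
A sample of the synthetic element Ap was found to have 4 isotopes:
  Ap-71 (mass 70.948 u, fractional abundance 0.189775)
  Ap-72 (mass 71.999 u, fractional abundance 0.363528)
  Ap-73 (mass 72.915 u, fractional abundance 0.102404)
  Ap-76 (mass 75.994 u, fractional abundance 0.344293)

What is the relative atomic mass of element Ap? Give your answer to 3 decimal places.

73.269 u

Average mass = Σ (abundance × isotope mass) = 0.189775 × 70.948 + 0.363528 × 71.999 + 0.102404 × 72.915 + 0.344293 × 75.994
= 13.4642 + 26.1737 + 7.4668 + 26.1642 = 73.2689 u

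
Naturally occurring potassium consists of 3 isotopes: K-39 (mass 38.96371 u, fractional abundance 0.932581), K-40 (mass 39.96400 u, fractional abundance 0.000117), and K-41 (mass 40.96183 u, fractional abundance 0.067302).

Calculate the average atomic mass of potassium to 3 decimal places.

39.098 u

Ar = Σ fᵢ·mᵢ = 0.932581 × 38.96371 + 0.000117 × 39.96400 + 0.067302 × 40.96183
= 36.336816 + 0.004676 + 2.756813 = 39.098305 u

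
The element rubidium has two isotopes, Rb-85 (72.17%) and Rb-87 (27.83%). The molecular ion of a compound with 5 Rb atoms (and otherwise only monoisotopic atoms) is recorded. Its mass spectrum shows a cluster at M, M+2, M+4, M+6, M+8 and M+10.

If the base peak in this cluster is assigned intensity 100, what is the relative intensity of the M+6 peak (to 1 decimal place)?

29.7

(0.7217 + 0.2783)^5 gives M 0.1958, M+2 0.3775, M+4 0.2911, M+6 0.1123, M+8 0.0216, M+10 0.0017; the largest is M+2.
P(M+2) = C(5,1) × 0.7217^4 × 0.2783^1 = 5 × 0.27128565 × 0.2783 = 0.377494 (base)
P(M+6) = C(5,3) × 0.7217^2 × 0.2783^3 = 10 × 0.52085089 × 0.02155458 = 0.112267
Relative intensity = 0.112267 / 0.377494 × 100 = 29.7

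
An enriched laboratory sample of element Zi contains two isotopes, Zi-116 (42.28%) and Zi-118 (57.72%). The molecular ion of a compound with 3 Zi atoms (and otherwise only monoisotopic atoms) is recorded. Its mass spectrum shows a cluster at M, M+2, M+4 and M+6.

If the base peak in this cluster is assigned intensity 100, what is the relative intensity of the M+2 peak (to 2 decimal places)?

Binomial terms of (0.4228 + 0.5772)^3: M 0.0756, M+2 0.3095, M+4 0.4226, M+6 0.1923 → M+4 is the base peak.
P(M+4) = C(3,2) × 0.4228^1 × 0.5772^2 = 3 × 0.4228 × 0.33315984 = 0.422580 (base)
P(M+2) = C(3,1) × 0.4228^2 × 0.5772^1 = 3 × 0.17875984 × 0.5772 = 0.309541
Relative intensity = 0.309541 / 0.422580 × 100 = 73.25

73.25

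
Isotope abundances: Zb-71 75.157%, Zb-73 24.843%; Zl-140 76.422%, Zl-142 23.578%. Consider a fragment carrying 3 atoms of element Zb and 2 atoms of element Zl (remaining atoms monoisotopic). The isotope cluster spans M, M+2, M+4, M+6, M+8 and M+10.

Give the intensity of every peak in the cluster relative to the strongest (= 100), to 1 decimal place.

62.2 : 100.0 : 64.3 : 20.7 : 3.3 : 0.2

Element Zb pattern (n=3): 0.42452992 : 0.42098262 : 0.13915499 : 0.01533247
Element Zl pattern (n=2): 0.58403221 : 0.36037558 : 0.05559221
Convolve the two distributions (both contribute in 2-u steps):
  M: 0.42452992×0.58403221 = 0.247939
  M+2: 0.42452992×0.36037558 + 0.42098262×0.58403221 = 0.398858
  M+4: 0.42452992×0.05559221 + 0.42098262×0.36037558 + 0.13915499×0.58403221 = 0.256583
  M+6: 0.42098262×0.05559221 + 0.13915499×0.36037558 + 0.01533247×0.58403221 = 0.082506
  M+8: 0.13915499×0.05559221 + 0.01533247×0.36037558 = 0.013261
  M+10: 0.01533247×0.05559221 = 0.000852
Scale to base peak (0.398858) = 100: 62.2 : 100.0 : 64.3 : 20.7 : 3.3 : 0.2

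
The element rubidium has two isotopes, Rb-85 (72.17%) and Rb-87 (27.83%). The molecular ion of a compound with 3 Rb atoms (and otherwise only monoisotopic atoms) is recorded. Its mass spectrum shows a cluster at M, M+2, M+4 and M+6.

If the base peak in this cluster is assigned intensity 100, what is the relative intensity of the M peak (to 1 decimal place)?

Term probabilities: M 0.3759, M+2 0.4349, M+4 0.1677, M+6 0.0216. Base peak = M+2.
P(M+2) = C(3,1) × 0.7217^2 × 0.2783^1 = 3 × 0.52085089 × 0.2783 = 0.434858 (base)
P(M) = C(3,0) × 0.7217^3 × 0.2783^0 = 1 × 0.37589809 × 1.0000 = 0.375898
Relative intensity = 0.375898 / 0.434858 × 100 = 86.4

86.4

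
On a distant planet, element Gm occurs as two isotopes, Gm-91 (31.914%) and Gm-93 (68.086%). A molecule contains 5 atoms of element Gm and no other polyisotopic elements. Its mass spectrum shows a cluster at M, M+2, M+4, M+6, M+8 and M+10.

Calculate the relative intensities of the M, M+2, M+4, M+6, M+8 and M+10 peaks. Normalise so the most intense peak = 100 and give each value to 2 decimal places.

0.97 : 10.30 : 43.94 : 93.75 : 100.00 : 42.67

Expanding (0.31914 + 0.68086)^5:
P(M) = 0.31914^5 = 0.003311
P(M+2) = 5 × 0.31914^4 × 0.68086^1 = 0.035314
P(M+4) = 10 × 0.31914^3 × 0.68086^2 = 0.150681
P(M+6) = 10 × 0.31914^2 × 0.68086^3 = 0.321467
P(M+8) = 5 × 0.31914^1 × 0.68086^4 = 0.342912
P(M+10) = 0.68086^5 = 0.146315
The M+8 peak is largest (0.342912); scaling to 100 gives 0.97 : 10.30 : 43.94 : 93.75 : 100.00 : 42.67.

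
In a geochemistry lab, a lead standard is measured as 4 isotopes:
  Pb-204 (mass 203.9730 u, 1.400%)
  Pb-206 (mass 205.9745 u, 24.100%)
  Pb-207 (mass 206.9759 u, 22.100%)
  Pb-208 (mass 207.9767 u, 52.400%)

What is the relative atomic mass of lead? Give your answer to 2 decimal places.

Average mass = Σ (abundance × isotope mass) = 0.01400 × 203.9730 + 0.24100 × 205.9745 + 0.22100 × 206.9759 + 0.52400 × 207.9767
= 2.85562 + 49.63985 + 45.74167 + 108.97979 = 207.21693 u

207.22 u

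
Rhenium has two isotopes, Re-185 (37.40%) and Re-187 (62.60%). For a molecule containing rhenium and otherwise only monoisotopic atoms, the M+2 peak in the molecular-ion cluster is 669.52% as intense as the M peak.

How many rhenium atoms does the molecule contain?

For n independent Re atoms, I(M+2)/I(M) = n · (abundance Re-187) / (abundance Re-185) = n · 0.6260/0.3740.
n = 6.6952 × 0.3740/0.6260 = 4.00 ≈ 4

4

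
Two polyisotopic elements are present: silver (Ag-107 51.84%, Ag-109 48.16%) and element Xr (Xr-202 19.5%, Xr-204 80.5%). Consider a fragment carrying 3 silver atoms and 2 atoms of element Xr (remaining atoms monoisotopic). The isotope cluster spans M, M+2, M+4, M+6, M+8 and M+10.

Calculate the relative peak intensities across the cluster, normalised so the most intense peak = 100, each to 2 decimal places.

Silver pattern (n=3): 0.13931407 : 0.38827347 : 0.36071085 : 0.11170161
Element Xr pattern (n=2): 0.038025 : 0.31395 : 0.648025
Convolve the two distributions (both contribute in 2-u steps):
  M: 0.13931407×0.038025 = 0.005297
  M+2: 0.13931407×0.31395 + 0.38827347×0.038025 = 0.058502
  M+4: 0.13931407×0.648025 + 0.38827347×0.31395 + 0.36071085×0.038025 = 0.225893
  M+6: 0.38827347×0.648025 + 0.36071085×0.31395 + 0.11170161×0.038025 = 0.369104
  M+8: 0.36071085×0.648025 + 0.11170161×0.31395 = 0.268818
  M+10: 0.11170161×0.648025 = 0.072385
Scale to base peak (0.369104) = 100: 1.44 : 15.85 : 61.20 : 100.00 : 72.83 : 19.61

1.44 : 15.85 : 61.20 : 100.00 : 72.83 : 19.61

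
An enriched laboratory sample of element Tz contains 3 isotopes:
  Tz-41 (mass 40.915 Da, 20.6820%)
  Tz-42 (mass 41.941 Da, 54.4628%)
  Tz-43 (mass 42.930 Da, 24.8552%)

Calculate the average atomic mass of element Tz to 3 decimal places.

41.975 Da

Ar = Σ fᵢ·mᵢ = 0.206820 × 40.915 + 0.544628 × 41.941 + 0.248552 × 42.930
= 8.4620 + 22.8422 + 10.6703 = 41.9745 Da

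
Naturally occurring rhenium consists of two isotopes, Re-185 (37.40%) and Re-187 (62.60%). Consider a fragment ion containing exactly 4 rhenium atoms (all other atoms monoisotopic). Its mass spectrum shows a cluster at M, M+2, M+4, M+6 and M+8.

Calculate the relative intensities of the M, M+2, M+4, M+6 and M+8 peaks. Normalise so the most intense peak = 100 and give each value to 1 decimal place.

Expanding (0.3740 + 0.6260)^4:
P(M) = 0.3740^4 = 0.019565
P(M+2) = 4 × 0.3740^3 × 0.6260^1 = 0.130993
P(M+4) = 6 × 0.3740^2 × 0.6260^2 = 0.328884
P(M+6) = 4 × 0.3740^1 × 0.6260^3 = 0.366990
P(M+8) = 0.6260^4 = 0.153567
The M+6 peak is largest (0.366990); scaling to 100 gives 5.3 : 35.7 : 89.6 : 100.0 : 41.8.

5.3 : 35.7 : 89.6 : 100.0 : 41.8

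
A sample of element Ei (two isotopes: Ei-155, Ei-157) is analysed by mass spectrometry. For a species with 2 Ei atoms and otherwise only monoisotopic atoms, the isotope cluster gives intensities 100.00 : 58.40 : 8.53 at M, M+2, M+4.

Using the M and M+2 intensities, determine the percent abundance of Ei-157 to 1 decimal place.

If p is the fraction of Ei that is Ei-155, then I(M+2)/I(M) = [C(2,1)·p^1·(1−p)] / p^2 = 2·(1−p)/p = 58.40/100.00 = 0.5840
(1−p)/p = 0.5840/2 = 0.2920  ⇒  p = 1/(1 + 0.2920) = 0.7740
Ei-155: 77.4%, Ei-157: 22.6%.

22.6%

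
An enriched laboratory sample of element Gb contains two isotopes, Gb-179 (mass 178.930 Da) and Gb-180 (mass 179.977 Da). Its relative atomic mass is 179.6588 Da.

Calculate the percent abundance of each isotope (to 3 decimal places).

Writing the weighted mean with unknown fraction x of Gb-179:
178.930·x + 179.977·(1 − x) = 179.6588
(178.930 − 179.977)·x = 179.6588 − 179.977
x = -0.3182 / -1.047 = 0.30392 → 30.392% Gb-179, 69.608% Gb-180.

Gb-179: 30.392%, Gb-180: 69.608%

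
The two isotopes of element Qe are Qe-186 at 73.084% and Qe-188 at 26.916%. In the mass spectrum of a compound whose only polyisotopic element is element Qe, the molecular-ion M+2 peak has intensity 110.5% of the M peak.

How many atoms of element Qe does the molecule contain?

3

The M+2/M ratio from n Qe atoms is n · q/p = n · 0.26916/0.73084.
n = 1.105 × 0.73084/0.26916 = 3.00 ≈ 3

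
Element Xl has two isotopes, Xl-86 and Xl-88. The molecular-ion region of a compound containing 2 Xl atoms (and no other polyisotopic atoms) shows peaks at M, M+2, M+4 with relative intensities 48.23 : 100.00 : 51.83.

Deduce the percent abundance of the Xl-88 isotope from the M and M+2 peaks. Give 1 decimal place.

50.9%

If p is the fraction of Xl that is Xl-86, then I(M+2)/I(M) = [C(2,1)·p^1·(1−p)] / p^2 = 2·(1−p)/p = 100.00/48.23 = 2.0734
(1−p)/p = 2.0734/2 = 1.0367  ⇒  p = 1/(1 + 1.0367) = 0.4910
Xl-86: 49.1%, Xl-88: 50.9%.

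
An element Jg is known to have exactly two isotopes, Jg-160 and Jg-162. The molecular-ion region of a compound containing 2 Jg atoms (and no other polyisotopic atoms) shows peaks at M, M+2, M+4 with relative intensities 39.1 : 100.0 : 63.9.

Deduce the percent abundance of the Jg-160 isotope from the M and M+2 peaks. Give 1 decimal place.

Write p for the Jg-160 fraction. I(M+2)/I(M) = [C(2,1)·p^1·(1−p)] / p^2 = 2·(1−p)/p = 100.0/39.1 = 2.5575
(1−p)/p = 2.5575/2 = 1.2788  ⇒  p = 1/(1 + 1.2788) = 0.4388
Jg-160: 43.9%, Jg-162: 56.1%.

43.9%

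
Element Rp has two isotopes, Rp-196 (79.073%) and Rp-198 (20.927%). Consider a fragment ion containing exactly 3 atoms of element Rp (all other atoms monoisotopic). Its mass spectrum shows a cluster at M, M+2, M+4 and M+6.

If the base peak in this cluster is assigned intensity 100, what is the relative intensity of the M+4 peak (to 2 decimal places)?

(0.79073 + 0.20927)^3 gives M 0.4944, M+2 0.3925, M+4 0.1039, M+6 0.0092; the largest is M.
P(M) = C(3,0) × 0.79073^3 × 0.20927^0 = 1 × 0.49440704 × 1.0000 = 0.494407 (base)
P(M+4) = C(3,2) × 0.79073^1 × 0.20927^2 = 3 × 0.79073 × 0.04379393 = 0.103888
Relative intensity = 0.103888 / 0.494407 × 100 = 21.01

21.01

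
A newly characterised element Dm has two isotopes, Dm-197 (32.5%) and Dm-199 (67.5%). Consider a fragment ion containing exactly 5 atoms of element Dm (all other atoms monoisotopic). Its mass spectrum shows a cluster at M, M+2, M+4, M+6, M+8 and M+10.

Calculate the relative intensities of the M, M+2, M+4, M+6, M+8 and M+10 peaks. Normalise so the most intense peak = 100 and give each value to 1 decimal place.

Each Dm atom is independently Dm-197 (p = 0.325) or Dm-199 (q = 0.675); the cluster is the binomial expansion (p + q)^5.
P(M) = 0.325^5 = 0.003626
P(M+2) = 5 × 0.325^4 × 0.675^1 = 0.037654
P(M+4) = 10 × 0.325^3 × 0.675^2 = 0.156408
P(M+6) = 10 × 0.325^2 × 0.675^3 = 0.324846
P(M+8) = 5 × 0.325^1 × 0.675^4 = 0.337340
P(M+10) = 0.675^5 = 0.140126
The M+8 peak is largest (0.337340); scaling to 100 gives 1.1 : 11.2 : 46.4 : 96.3 : 100.0 : 41.5.

1.1 : 11.2 : 46.4 : 96.3 : 100.0 : 41.5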